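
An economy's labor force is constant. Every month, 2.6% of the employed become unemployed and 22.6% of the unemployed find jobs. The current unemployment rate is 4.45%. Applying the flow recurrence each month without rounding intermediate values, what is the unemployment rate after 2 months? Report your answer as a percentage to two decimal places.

Unemployment rate after two months ≈ 7.03%.

With a fixed labor force, u_{t+1} = u_t + s·(1−u_t) − f·u_t = u_t·(1−s−f) + s.
Here 1−s−f = 0.748 and s = 0.026.
u_1 = 0.044500 × 0.748 + 0.026 = 0.059286.
u_2 = 0.059286 × 0.748 + 0.026 = 0.070346.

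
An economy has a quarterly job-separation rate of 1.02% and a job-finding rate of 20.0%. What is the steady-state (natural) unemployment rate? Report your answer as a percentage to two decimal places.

Steady-state unemployment rate ≈ 4.85%.

At steady state the flows balance: s·E = f·U, so U/(E+U) = s/(s+f).
u* = 1.02 / (1.02 + 20.0) = 1.02 / 21.02 = 4.85%.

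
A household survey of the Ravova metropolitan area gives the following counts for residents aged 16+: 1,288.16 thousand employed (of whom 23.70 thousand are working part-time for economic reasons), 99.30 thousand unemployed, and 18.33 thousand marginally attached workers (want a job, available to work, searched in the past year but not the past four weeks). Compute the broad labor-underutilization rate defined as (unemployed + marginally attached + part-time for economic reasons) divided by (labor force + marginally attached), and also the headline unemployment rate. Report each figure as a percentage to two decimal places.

Labor force = 1,288.16 + 99.30 = 1,387.46 thousand.
Numerator = 99.30 + 18.33 + 23.70 = 141.33 thousand.
Denominator = 1,387.46 + 18.33 = 1,405.79 thousand.
Broad rate = 141.33 / 1,405.79 = 10.05%.
Headline unemployment rate = 99.30 / 1,387.46 = 7.16%.

Broad underutilization rate ≈ 10.05%; headline unemployment rate ≈ 7.16%.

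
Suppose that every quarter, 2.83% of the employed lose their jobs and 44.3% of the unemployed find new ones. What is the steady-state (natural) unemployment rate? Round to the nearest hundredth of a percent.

Steady-state unemployment rate ≈ 6.00%.

At steady state the flows balance: s·E = f·U, so U/(E+U) = s/(s+f).
u* = 2.83 / (2.83 + 44.3) = 2.83 / 47.13 = 6.00%.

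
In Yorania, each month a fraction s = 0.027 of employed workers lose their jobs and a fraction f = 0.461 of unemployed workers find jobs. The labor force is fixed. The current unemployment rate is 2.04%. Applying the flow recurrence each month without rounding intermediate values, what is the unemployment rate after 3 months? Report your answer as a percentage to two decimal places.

With a fixed labor force, u_{t+1} = u_t + s·(1−u_t) − f·u_t = u_t·(1−s−f) + s.
Here 1−s−f = 0.512 and s = 0.027.
u_1 = 0.020400 × 0.512 + 0.027 = 0.037445.
u_2 = 0.037445 × 0.512 + 0.027 = 0.046172.
u_3 = 0.046172 × 0.512 + 0.027 = 0.050640.

Unemployment rate after three months ≈ 5.06%.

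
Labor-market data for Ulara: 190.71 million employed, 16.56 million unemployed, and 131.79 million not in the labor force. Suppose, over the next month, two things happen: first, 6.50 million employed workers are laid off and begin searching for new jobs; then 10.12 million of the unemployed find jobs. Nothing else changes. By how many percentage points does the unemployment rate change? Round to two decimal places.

Initially, labor force = 190.71 + 16.56 = 207.27 million, so u = 16.56/207.27 = 7.99%.
After the first change, employed falls and unemployed rises by 6.50; labor force unchanged → E = 184.21, U = 23.06, labor force = 207.27 million.
After the second change, unemployed falls and employed rises by 10.12; labor force unchanged → E = 194.33, U = 12.94, labor force = 207.27 million.
New unemployment rate = 12.94 / 207.27 = 6.24%.
Change = 6.24% − 7.99% = −1.75 percentage points.

The unemployment rate changes by −1.75 percentage points.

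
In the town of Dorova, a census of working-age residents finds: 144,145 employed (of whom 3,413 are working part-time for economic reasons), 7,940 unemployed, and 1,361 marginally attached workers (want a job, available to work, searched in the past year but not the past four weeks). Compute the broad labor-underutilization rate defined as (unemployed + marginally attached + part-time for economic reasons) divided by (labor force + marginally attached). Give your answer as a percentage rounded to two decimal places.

Labor force = 144,145 + 7,940 = 152,085.
Numerator = 7,940 + 1,361 + 3,413 = 12,714.
Denominator = 152,085 + 1,361 = 153,446.
Broad rate = 12,714 / 153,446 = 8.29%.

Broad underutilization rate ≈ 8.29%.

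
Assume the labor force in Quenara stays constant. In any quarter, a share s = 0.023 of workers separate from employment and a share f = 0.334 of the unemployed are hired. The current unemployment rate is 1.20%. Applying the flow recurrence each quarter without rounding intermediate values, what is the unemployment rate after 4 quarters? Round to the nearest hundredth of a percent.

With a fixed labor force, u_{t+1} = u_t + s·(1−u_t) − f·u_t = u_t·(1−s−f) + s.
Here 1−s−f = 0.643 and s = 0.023.
u_1 = 0.012000 × 0.643 + 0.023 = 0.030716.
u_2 = 0.030716 × 0.643 + 0.023 = 0.042750.
u_3 = 0.042750 × 0.643 + 0.023 = 0.050488.
u_4 = 0.050488 × 0.643 + 0.023 = 0.055464.

Unemployment rate after four quarters ≈ 5.55%.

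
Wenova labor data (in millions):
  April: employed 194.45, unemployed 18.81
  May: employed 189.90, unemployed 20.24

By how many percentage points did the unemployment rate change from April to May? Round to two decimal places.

April: labor force = 194.45 + 18.81 = 213.26; u = 18.81/213.26 = 8.82%.
May: labor force = 189.90 + 20.24 = 210.14; u = 20.24/210.14 = 9.63%.
Change = 9.63% − 8.82% = +0.81 pp.

The unemployment rate changed by +0.81 percentage points.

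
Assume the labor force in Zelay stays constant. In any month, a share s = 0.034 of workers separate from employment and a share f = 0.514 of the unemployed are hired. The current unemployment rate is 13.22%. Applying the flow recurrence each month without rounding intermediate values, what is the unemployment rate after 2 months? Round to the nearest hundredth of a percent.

Unemployment rate after two months ≈ 7.64%.

With a fixed labor force, u_{t+1} = u_t + s·(1−u_t) − f·u_t = u_t·(1−s−f) + s.
Here 1−s−f = 0.452 and s = 0.034.
u_1 = 0.132200 × 0.452 + 0.034 = 0.093754.
u_2 = 0.093754 × 0.452 + 0.034 = 0.076377.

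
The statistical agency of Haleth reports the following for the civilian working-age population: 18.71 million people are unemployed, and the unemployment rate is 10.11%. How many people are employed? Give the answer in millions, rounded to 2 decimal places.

Labor force = U / u = 18.71 / 0.1011 ≈ 185.06 million.
Employed = labor force − unemployed = 185.06 − 18.71 = 166.35 million.

About 166.35 million are employed.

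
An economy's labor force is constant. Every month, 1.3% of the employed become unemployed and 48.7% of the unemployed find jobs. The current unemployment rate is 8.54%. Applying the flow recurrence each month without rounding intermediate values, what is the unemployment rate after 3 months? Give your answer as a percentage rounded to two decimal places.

With a fixed labor force, u_{t+1} = u_t + s·(1−u_t) − f·u_t = u_t·(1−s−f) + s.
Here 1−s−f = 0.500 and s = 0.013.
u_1 = 0.085400 × 0.500 + 0.013 = 0.055700.
u_2 = 0.055700 × 0.500 + 0.013 = 0.040850.
u_3 = 0.040850 × 0.500 + 0.013 = 0.033425.

Unemployment rate after three months ≈ 3.34%.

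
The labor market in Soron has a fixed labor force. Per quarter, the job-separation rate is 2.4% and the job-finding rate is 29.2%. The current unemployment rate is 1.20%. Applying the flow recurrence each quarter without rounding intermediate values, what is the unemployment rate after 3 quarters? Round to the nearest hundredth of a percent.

Unemployment rate after three quarters ≈ 5.55%.

With a fixed labor force, u_{t+1} = u_t + s·(1−u_t) − f·u_t = u_t·(1−s−f) + s.
Here 1−s−f = 0.684 and s = 0.024.
u_1 = 0.012000 × 0.684 + 0.024 = 0.032208.
u_2 = 0.032208 × 0.684 + 0.024 = 0.046030.
u_3 = 0.046030 × 0.684 + 0.024 = 0.055485.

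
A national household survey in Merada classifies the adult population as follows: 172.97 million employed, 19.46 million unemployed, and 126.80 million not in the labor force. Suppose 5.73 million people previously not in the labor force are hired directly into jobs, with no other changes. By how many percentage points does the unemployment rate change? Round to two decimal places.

The unemployment rate changes by −0.29 percentage points.

Initially, labor force = 172.97 + 19.46 = 192.43 million, so u = 19.46/192.43 = 10.11%.
After the change, employed and labor force both rise by 5.73; unemployed unchanged → E = 178.70, U = 19.46, labor force = 198.16 million.
New unemployment rate = 19.46 / 198.16 = 9.82%.
Change = 9.82% − 10.11% = −0.29 percentage points.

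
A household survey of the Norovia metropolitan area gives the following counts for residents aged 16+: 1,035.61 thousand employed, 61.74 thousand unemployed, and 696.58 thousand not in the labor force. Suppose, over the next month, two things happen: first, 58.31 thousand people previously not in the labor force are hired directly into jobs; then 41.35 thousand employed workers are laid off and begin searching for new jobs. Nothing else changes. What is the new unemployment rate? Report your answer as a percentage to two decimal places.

Initially, labor force = 1,035.61 + 61.74 = 1,097.35 thousand, so u = 61.74/1,097.35 = 5.63%.
After the first change, employed and labor force both rise by 58.31; unemployed unchanged → E = 1,093.92, U = 61.74, labor force = 1,155.66 thousand.
After the second change, employed falls and unemployed rises by 41.35; labor force unchanged → E = 1,052.57, U = 103.09, labor force = 1,155.66 thousand.
New unemployment rate = 103.09 / 1,155.66 = 8.92%.

New unemployment rate ≈ 8.92%.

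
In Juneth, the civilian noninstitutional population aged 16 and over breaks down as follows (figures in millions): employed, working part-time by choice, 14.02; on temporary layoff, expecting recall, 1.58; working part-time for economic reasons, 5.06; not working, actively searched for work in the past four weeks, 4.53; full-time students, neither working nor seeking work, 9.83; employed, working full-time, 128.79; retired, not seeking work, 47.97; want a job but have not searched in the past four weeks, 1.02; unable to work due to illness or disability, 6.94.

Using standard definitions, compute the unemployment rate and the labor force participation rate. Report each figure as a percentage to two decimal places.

Employed = 14.02 + 5.06 + 128.79 = 147.87 million (anyone who worked, including part-time for economic reasons, counts as employed).
Unemployed = 1.58 + 4.53 = 6.11 million (jobless and actively searching, or on temporary layoff).
Labor force = 147.87 + 6.11 = 153.98 million.
Not in labor force = 9.83 + 47.97 + 1.02 + 6.94 = 65.76 million (those not working and not actively searching are outside the labor force — including those who want a job but have given up searching).
Civilian working-age population = 153.98 + 65.76 = 219.74 million.
Unemployment rate = 6.11 / 153.98 = 3.97%.
Labor force participation rate = 153.98 / 219.74 = 70.07%.

Unemployment rate ≈ 3.97%; labor force participation rate ≈ 70.07%.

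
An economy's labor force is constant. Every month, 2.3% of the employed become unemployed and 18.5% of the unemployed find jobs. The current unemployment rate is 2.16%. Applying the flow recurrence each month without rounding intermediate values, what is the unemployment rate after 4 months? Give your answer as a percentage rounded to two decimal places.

Unemployment rate after four months ≈ 7.56%.

With a fixed labor force, u_{t+1} = u_t + s·(1−u_t) − f·u_t = u_t·(1−s−f) + s.
Here 1−s−f = 0.792 and s = 0.023.
u_1 = 0.021600 × 0.792 + 0.023 = 0.040107.
u_2 = 0.040107 × 0.792 + 0.023 = 0.054765.
u_3 = 0.054765 × 0.792 + 0.023 = 0.066374.
u_4 = 0.066374 × 0.792 + 0.023 = 0.075568.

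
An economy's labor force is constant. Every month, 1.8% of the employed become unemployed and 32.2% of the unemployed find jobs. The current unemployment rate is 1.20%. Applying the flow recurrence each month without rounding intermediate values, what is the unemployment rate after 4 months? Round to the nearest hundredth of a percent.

With a fixed labor force, u_{t+1} = u_t + s·(1−u_t) − f·u_t = u_t·(1−s−f) + s.
Here 1−s−f = 0.660 and s = 0.018.
u_1 = 0.012000 × 0.660 + 0.018 = 0.025920.
u_2 = 0.025920 × 0.660 + 0.018 = 0.035107.
u_3 = 0.035107 × 0.660 + 0.018 = 0.041171.
u_4 = 0.041171 × 0.660 + 0.018 = 0.045173.

Unemployment rate after four months ≈ 4.52%.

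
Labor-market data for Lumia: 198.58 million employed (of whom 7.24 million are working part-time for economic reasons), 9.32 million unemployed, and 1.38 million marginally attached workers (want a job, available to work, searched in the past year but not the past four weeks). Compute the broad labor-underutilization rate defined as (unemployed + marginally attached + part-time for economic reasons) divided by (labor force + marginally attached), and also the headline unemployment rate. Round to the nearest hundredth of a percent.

Labor force = 198.58 + 9.32 = 207.90 million.
Numerator = 9.32 + 1.38 + 7.24 = 17.94 million.
Denominator = 207.90 + 1.38 = 209.28 million.
Broad rate = 17.94 / 209.28 = 8.57%.
Headline unemployment rate = 9.32 / 207.90 = 4.48%.

Broad underutilization rate ≈ 8.57%; headline unemployment rate ≈ 4.48%.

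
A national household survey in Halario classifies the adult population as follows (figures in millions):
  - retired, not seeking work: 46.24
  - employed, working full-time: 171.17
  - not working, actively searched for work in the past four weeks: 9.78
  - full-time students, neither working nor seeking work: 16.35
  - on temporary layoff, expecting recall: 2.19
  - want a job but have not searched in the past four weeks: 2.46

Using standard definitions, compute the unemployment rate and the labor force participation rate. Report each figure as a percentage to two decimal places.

Unemployment rate ≈ 6.54%; labor force participation rate ≈ 73.79%.

Employed = 171.17 million.
Unemployed = 9.78 + 2.19 = 11.97 million (jobless and actively searching, or on temporary layoff).
Labor force = 171.17 + 11.97 = 183.14 million.
Not in labor force = 46.24 + 16.35 + 2.46 = 65.05 million (those not working and not actively searching are outside the labor force — including those who want a job but have given up searching).
Civilian working-age population = 183.14 + 65.05 = 248.19 million.
Unemployment rate = 11.97 / 183.14 = 6.54%.
Labor force participation rate = 183.14 / 248.19 = 73.79%.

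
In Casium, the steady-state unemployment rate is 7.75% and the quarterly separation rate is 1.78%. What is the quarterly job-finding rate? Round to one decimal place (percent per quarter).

Job-finding rate ≈ 21.2% per quarter.

From u* = s/(s+f): f = s·(1−u)/u.
f = 1.78 × (1 − 0.0775) / 0.0775 = 1.6421 / 0.0775 ≈ 21.2% per quarter.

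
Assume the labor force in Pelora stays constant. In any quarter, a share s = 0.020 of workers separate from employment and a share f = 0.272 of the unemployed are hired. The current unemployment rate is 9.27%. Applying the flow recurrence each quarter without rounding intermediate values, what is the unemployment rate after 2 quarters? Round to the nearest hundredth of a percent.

With a fixed labor force, u_{t+1} = u_t + s·(1−u_t) − f·u_t = u_t·(1−s−f) + s.
Here 1−s−f = 0.708 and s = 0.020.
u_1 = 0.092700 × 0.708 + 0.020 = 0.085632.
u_2 = 0.085632 × 0.708 + 0.020 = 0.080627.

Unemployment rate after two quarters ≈ 8.06%.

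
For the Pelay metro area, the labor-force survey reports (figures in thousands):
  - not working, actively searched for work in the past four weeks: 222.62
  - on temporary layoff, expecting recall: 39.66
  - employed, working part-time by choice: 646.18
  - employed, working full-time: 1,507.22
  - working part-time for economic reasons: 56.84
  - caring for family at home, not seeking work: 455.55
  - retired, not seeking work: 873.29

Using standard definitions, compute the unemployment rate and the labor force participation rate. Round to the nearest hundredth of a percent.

Unemployment rate ≈ 10.61%; labor force participation rate ≈ 65.04%.

Employed = 646.18 + 1,507.22 + 56.84 = 2,210.24 thousand (anyone who worked, including part-time for economic reasons, counts as employed).
Unemployed = 222.62 + 39.66 = 262.28 thousand (jobless and actively searching, or on temporary layoff).
Labor force = 2,210.24 + 262.28 = 2,472.52 thousand.
Not in labor force = 455.55 + 873.29 = 1,328.84 thousand (those not working and not actively searching are outside the labor force).
Civilian working-age population = 2,472.52 + 1,328.84 = 3,801.36 thousand.
Unemployment rate = 262.28 / 2,472.52 = 10.61%.
Labor force participation rate = 2,472.52 / 3,801.36 = 65.04%.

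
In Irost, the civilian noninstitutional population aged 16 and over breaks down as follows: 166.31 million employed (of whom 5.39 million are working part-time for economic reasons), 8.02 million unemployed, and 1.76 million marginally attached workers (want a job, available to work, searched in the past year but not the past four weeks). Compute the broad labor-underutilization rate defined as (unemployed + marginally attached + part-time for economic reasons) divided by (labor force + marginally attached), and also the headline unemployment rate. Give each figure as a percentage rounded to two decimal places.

Labor force = 166.31 + 8.02 = 174.33 million.
Numerator = 8.02 + 1.76 + 5.39 = 15.17 million.
Denominator = 174.33 + 1.76 = 176.09 million.
Broad rate = 15.17 / 176.09 = 8.61%.
Headline unemployment rate = 8.02 / 174.33 = 4.60%.

Broad underutilization rate ≈ 8.61%; headline unemployment rate ≈ 4.60%.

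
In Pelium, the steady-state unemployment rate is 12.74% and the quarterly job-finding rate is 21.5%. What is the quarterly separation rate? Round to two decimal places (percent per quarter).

Separation rate ≈ 3.14% per quarter.

From u* = s/(s+f): s = u·f/(1−u).
s = 0.1274 × 21.5 / (1 − 0.1274) = 2.7391 / 0.8726 ≈ 3.14% per quarter.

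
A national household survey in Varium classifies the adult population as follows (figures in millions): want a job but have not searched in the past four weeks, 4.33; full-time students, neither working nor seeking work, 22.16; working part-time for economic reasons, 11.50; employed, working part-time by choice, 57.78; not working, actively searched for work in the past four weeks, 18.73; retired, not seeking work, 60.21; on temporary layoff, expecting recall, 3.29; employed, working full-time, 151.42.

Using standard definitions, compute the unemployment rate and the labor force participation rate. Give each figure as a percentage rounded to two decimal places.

Employed = 11.50 + 57.78 + 151.42 = 220.70 million (anyone who worked, including part-time for economic reasons, counts as employed).
Unemployed = 18.73 + 3.29 = 22.02 million (jobless and actively searching, or on temporary layoff).
Labor force = 220.70 + 22.02 = 242.72 million.
Not in labor force = 4.33 + 22.16 + 60.21 = 86.70 million (those not working and not actively searching are outside the labor force — including those who want a job but have given up searching).
Civilian working-age population = 242.72 + 86.70 = 329.42 million.
Unemployment rate = 22.02 / 242.72 = 9.07%.
Labor force participation rate = 242.72 / 329.42 = 73.68%.

Unemployment rate ≈ 9.07%; labor force participation rate ≈ 73.68%.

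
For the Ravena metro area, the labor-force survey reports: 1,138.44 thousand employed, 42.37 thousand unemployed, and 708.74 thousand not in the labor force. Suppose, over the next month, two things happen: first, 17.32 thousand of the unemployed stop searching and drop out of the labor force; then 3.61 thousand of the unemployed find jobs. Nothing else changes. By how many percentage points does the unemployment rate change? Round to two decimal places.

The unemployment rate changes by −1.75 percentage points.

Initially, labor force = 1,138.44 + 42.37 = 1,180.81 thousand, so u = 42.37/1,180.81 = 3.59%.
After the first change, unemployed and labor force both fall by 17.32 → E = 1,138.44, U = 25.05, labor force = 1,163.49 thousand.
After the second change, unemployed falls and employed rises by 3.61; labor force unchanged → E = 1,142.05, U = 21.44, labor force = 1,163.49 thousand.
New unemployment rate = 21.44 / 1,163.49 = 1.84%.
Change = 1.84% − 3.59% = −1.75 percentage points.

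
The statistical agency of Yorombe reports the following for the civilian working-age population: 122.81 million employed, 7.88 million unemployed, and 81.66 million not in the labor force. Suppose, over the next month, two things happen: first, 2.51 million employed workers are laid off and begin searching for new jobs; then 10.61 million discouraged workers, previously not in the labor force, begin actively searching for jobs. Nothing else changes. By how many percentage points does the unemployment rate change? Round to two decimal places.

The unemployment rate changes by +8.83 percentage points.

Initially, labor force = 122.81 + 7.88 = 130.69 million, so u = 7.88/130.69 = 6.03%.
After the first change, employed falls and unemployed rises by 2.51; labor force unchanged → E = 120.30, U = 10.39, labor force = 130.69 million.
After the second change, unemployed and labor force both rise by 10.61 → E = 120.30, U = 21.00, labor force = 141.30 million.
New unemployment rate = 21.00 / 141.30 = 14.86%.
Change = 14.86% − 6.03% = +8.83 percentage points.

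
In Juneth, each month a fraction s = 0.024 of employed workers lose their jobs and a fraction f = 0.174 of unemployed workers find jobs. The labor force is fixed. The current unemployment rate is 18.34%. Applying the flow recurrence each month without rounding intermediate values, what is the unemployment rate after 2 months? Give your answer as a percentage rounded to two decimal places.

Unemployment rate after two months ≈ 16.12%.

With a fixed labor force, u_{t+1} = u_t + s·(1−u_t) − f·u_t = u_t·(1−s−f) + s.
Here 1−s−f = 0.802 and s = 0.024.
u_1 = 0.183400 × 0.802 + 0.024 = 0.171087.
u_2 = 0.171087 × 0.802 + 0.024 = 0.161212.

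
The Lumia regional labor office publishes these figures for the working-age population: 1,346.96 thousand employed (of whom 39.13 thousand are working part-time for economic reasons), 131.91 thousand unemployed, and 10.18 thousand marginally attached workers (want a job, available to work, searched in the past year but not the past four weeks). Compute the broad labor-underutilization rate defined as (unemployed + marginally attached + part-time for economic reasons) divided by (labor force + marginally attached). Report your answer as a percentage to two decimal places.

Broad underutilization rate ≈ 12.17%.

Labor force = 1,346.96 + 131.91 = 1,478.87 thousand.
Numerator = 131.91 + 10.18 + 39.13 = 181.22 thousand.
Denominator = 1,478.87 + 10.18 = 1,489.05 thousand.
Broad rate = 181.22 / 1,489.05 = 12.17%.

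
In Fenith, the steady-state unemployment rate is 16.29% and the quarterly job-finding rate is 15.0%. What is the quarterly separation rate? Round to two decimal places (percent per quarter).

Separation rate ≈ 2.92% per quarter.

From u* = s/(s+f): s = u·f/(1−u).
s = 0.1629 × 15.0 / (1 − 0.1629) = 2.4435 / 0.8371 ≈ 2.92% per quarter.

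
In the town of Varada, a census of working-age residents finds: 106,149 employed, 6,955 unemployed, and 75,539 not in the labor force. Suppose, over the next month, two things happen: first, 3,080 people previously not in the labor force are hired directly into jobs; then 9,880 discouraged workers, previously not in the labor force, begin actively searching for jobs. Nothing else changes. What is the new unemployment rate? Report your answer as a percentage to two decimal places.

Initially, labor force = 106,149 + 6,955 = 113,104, so u = 6,955/113,104 = 6.15%.
After the first change, employed and labor force both rise by 3,080; unemployed unchanged → E = 109,229, U = 6,955, labor force = 116,184.
After the second change, unemployed and labor force both rise by 9,880 → E = 109,229, U = 16,835, labor force = 126,064.
New unemployment rate = 16,835 / 126,064 = 13.35%.

New unemployment rate ≈ 13.35%.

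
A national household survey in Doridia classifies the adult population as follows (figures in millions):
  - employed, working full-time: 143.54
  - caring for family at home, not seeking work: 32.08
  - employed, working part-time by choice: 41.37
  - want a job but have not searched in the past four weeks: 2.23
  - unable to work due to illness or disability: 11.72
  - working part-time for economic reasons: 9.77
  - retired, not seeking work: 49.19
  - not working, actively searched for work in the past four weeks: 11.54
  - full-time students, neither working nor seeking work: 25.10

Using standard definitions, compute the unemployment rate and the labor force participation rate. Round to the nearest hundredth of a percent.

Unemployment rate ≈ 5.60%; labor force participation rate ≈ 63.15%.

Employed = 143.54 + 41.37 + 9.77 = 194.68 million (anyone who worked, including part-time for economic reasons, counts as employed).
Unemployed = 11.54 million.
Labor force = 194.68 + 11.54 = 206.22 million.
Not in labor force = 32.08 + 2.23 + 11.72 + 49.19 + 25.10 = 120.32 million (those not working and not actively searching are outside the labor force — including those who want a job but have given up searching).
Civilian working-age population = 206.22 + 120.32 = 326.54 million.
Unemployment rate = 11.54 / 206.22 = 5.60%.
Labor force participation rate = 206.22 / 326.54 = 63.15%.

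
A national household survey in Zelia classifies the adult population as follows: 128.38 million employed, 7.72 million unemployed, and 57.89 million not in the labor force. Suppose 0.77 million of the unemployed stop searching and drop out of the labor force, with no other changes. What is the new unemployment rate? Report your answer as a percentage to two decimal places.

Initially, labor force = 128.38 + 7.72 = 136.10 million, so u = 7.72/136.10 = 5.67%.
After the change, unemployed and labor force both fall by 0.77 → E = 128.38, U = 6.95, labor force = 135.33 million.
New unemployment rate = 6.95 / 135.33 = 5.14%.

New unemployment rate ≈ 5.14%.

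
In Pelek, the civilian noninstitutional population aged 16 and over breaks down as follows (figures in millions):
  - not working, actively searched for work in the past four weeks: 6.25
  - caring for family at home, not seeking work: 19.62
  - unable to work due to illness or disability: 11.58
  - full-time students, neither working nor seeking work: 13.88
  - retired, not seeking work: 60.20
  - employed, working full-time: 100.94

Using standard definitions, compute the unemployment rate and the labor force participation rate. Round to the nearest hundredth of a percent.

Employed = 100.94 million.
Unemployed = 6.25 million.
Labor force = 100.94 + 6.25 = 107.19 million.
Not in labor force = 19.62 + 11.58 + 13.88 + 60.20 = 105.28 million (those not working and not actively searching are outside the labor force).
Civilian working-age population = 107.19 + 105.28 = 212.47 million.
Unemployment rate = 6.25 / 107.19 = 5.83%.
Labor force participation rate = 107.19 / 212.47 = 50.45%.

Unemployment rate ≈ 5.83%; labor force participation rate ≈ 50.45%.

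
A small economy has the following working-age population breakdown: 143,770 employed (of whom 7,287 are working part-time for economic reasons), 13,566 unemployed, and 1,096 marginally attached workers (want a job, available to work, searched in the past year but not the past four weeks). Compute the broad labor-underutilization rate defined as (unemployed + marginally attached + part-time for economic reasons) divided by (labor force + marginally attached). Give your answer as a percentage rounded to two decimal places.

Labor force = 143,770 + 13,566 = 157,336.
Numerator = 13,566 + 1,096 + 7,287 = 21,949.
Denominator = 157,336 + 1,096 = 158,432.
Broad rate = 21,949 / 158,432 = 13.85%.

Broad underutilization rate ≈ 13.85%.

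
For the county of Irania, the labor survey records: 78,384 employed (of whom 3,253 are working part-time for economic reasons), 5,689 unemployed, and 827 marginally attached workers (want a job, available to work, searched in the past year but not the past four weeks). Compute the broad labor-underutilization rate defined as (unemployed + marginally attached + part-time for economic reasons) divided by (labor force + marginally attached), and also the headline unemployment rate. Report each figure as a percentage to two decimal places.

Labor force = 78,384 + 5,689 = 84,073.
Numerator = 5,689 + 827 + 3,253 = 9,769.
Denominator = 84,073 + 827 = 84,900.
Broad rate = 9,769 / 84,900 = 11.51%.
Headline unemployment rate = 5,689 / 84,073 = 6.77%.

Broad underutilization rate ≈ 11.51%; headline unemployment rate ≈ 6.77%.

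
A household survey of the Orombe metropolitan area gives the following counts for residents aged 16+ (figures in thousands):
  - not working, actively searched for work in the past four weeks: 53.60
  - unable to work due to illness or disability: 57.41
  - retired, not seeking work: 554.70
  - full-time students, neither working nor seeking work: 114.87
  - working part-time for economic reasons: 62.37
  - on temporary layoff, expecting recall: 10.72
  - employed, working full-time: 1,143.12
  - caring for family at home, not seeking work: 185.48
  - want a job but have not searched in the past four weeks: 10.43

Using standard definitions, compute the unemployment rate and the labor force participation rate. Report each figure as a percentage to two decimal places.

Unemployment rate ≈ 5.07%; labor force participation rate ≈ 57.91%.

Employed = 62.37 + 1,143.12 = 1,205.49 thousand (anyone who worked, including part-time for economic reasons, counts as employed).
Unemployed = 53.60 + 10.72 = 64.32 thousand (jobless and actively searching, or on temporary layoff).
Labor force = 1,205.49 + 64.32 = 1,269.81 thousand.
Not in labor force = 57.41 + 554.70 + 114.87 + 185.48 + 10.43 = 922.89 thousand (those not working and not actively searching are outside the labor force — including those who want a job but have given up searching).
Civilian working-age population = 1,269.81 + 922.89 = 2,192.70 thousand.
Unemployment rate = 64.32 / 1,269.81 = 5.07%.
Labor force participation rate = 1,269.81 / 2,192.70 = 57.91%.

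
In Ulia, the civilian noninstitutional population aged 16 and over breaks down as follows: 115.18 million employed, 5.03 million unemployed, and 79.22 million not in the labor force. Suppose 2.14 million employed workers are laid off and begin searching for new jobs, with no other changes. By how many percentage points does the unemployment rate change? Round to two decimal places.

The unemployment rate changes by +1.78 percentage points.

Initially, labor force = 115.18 + 5.03 = 120.21 million, so u = 5.03/120.21 = 4.18%.
After the change, employed falls and unemployed rises by 2.14; labor force unchanged → E = 113.04, U = 7.17, labor force = 120.21 million.
New unemployment rate = 7.17 / 120.21 = 5.96%.
Change = 5.96% − 4.18% = +1.78 percentage points.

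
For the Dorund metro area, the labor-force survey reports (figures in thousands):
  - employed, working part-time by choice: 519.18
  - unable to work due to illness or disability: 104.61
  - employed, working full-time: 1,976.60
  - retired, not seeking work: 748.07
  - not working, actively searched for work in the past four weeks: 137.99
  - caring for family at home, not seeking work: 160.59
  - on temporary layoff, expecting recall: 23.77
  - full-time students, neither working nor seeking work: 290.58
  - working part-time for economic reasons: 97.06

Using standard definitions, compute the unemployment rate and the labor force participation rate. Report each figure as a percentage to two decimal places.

Employed = 519.18 + 1,976.60 + 97.06 = 2,592.84 thousand (anyone who worked, including part-time for economic reasons, counts as employed).
Unemployed = 137.99 + 23.77 = 161.76 thousand (jobless and actively searching, or on temporary layoff).
Labor force = 2,592.84 + 161.76 = 2,754.60 thousand.
Not in labor force = 104.61 + 748.07 + 160.59 + 290.58 = 1,303.85 thousand (those not working and not actively searching are outside the labor force).
Civilian working-age population = 2,754.60 + 1,303.85 = 4,058.45 thousand.
Unemployment rate = 161.76 / 2,754.60 = 5.87%.
Labor force participation rate = 2,754.60 / 4,058.45 = 67.87%.

Unemployment rate ≈ 5.87%; labor force participation rate ≈ 67.87%.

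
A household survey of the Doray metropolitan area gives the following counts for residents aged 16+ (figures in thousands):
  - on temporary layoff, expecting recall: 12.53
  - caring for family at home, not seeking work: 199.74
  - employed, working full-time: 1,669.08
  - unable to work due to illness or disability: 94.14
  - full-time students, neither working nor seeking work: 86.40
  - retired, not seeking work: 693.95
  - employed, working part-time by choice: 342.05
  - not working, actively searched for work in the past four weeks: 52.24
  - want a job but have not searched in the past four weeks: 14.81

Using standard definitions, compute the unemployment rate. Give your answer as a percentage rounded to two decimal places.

Employed = 1,669.08 + 342.05 = 2,011.13 thousand.
Unemployed = 12.53 + 52.24 = 64.77 thousand (jobless and actively searching, or on temporary layoff).
Labor force = 2,011.13 + 64.77 = 2,075.90 thousand.
Unemployment rate = 64.77 / 2,075.90 = 3.12%.

Unemployment rate ≈ 3.12%.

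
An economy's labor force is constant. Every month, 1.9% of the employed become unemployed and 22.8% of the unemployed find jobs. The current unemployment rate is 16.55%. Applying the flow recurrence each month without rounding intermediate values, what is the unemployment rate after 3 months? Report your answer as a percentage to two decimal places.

With a fixed labor force, u_{t+1} = u_t + s·(1−u_t) − f·u_t = u_t·(1−s−f) + s.
Here 1−s−f = 0.753 and s = 0.019.
u_1 = 0.165500 × 0.753 + 0.019 = 0.143622.
u_2 = 0.143622 × 0.753 + 0.019 = 0.127147.
u_3 = 0.127147 × 0.753 + 0.019 = 0.114742.

Unemployment rate after three months ≈ 11.47%.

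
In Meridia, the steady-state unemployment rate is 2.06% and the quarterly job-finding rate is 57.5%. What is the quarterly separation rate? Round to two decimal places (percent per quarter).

Separation rate ≈ 1.21% per quarter.

From u* = s/(s+f): s = u·f/(1−u).
s = 0.0206 × 57.5 / (1 − 0.0206) = 1.1845 / 0.9794 ≈ 1.21% per quarter.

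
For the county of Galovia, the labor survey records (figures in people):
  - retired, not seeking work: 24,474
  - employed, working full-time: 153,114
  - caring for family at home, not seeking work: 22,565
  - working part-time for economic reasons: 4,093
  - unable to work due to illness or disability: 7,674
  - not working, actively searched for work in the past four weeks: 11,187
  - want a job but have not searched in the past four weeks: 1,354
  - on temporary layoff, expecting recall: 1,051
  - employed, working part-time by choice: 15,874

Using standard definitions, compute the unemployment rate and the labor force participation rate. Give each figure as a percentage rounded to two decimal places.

Unemployment rate ≈ 6.60%; labor force participation rate ≈ 76.77%.

Employed = 153,114 + 4,093 + 15,874 = 173,081 (anyone who worked, including part-time for economic reasons, counts as employed).
Unemployed = 11,187 + 1,051 = 12,238 (jobless and actively searching, or on temporary layoff).
Labor force = 173,081 + 12,238 = 185,319.
Not in labor force = 24,474 + 22,565 + 7,674 + 1,354 = 56,067 (those not working and not actively searching are outside the labor force — including those who want a job but have given up searching).
Civilian working-age population = 185,319 + 56,067 = 241,386.
Unemployment rate = 12,238 / 185,319 = 6.60%.
Labor force participation rate = 185,319 / 241,386 = 76.77%.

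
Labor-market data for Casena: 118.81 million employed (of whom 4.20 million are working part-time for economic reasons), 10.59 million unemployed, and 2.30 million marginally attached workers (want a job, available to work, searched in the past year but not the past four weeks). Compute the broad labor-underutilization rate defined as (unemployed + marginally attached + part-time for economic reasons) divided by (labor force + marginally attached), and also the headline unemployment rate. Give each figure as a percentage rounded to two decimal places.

Broad underutilization rate ≈ 12.98%; headline unemployment rate ≈ 8.18%.

Labor force = 118.81 + 10.59 = 129.40 million.
Numerator = 10.59 + 2.30 + 4.20 = 17.09 million.
Denominator = 129.40 + 2.30 = 131.70 million.
Broad rate = 17.09 / 131.70 = 12.98%.
Headline unemployment rate = 10.59 / 129.40 = 8.18%.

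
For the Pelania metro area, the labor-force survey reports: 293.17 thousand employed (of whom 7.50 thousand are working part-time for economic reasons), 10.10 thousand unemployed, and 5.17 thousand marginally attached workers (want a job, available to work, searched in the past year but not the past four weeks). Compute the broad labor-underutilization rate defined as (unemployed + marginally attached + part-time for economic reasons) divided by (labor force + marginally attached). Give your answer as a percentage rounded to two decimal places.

Labor force = 293.17 + 10.10 = 303.27 thousand.
Numerator = 10.10 + 5.17 + 7.50 = 22.77 thousand.
Denominator = 303.27 + 5.17 = 308.44 thousand.
Broad rate = 22.77 / 308.44 = 7.38%.

Broad underutilization rate ≈ 7.38%.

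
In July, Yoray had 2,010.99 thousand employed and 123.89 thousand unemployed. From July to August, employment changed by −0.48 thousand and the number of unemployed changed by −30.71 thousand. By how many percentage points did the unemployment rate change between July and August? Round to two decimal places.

The unemployment rate changed by −1.37 percentage points.

July: labor force = 2,010.99 + 123.89 = 2,134.88; u = 123.89/2,134.88 = 5.80%.
August: labor force = 2,010.51 + 93.18 = 2,103.69; u = 93.18/2,103.69 = 4.43%.
Change = 4.43% − 5.80% = −1.37 pp.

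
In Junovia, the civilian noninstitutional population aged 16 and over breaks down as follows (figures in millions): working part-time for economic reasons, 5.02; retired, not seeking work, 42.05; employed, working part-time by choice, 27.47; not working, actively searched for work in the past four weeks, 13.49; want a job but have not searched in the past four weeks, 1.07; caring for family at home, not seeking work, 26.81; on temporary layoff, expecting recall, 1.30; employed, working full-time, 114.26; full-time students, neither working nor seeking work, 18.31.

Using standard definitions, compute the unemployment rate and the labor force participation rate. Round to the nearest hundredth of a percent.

Unemployment rate ≈ 9.16%; labor force participation rate ≈ 64.67%.

Employed = 5.02 + 27.47 + 114.26 = 146.75 million (anyone who worked, including part-time for economic reasons, counts as employed).
Unemployed = 13.49 + 1.30 = 14.79 million (jobless and actively searching, or on temporary layoff).
Labor force = 146.75 + 14.79 = 161.54 million.
Not in labor force = 42.05 + 1.07 + 26.81 + 18.31 = 88.24 million (those not working and not actively searching are outside the labor force — including those who want a job but have given up searching).
Civilian working-age population = 161.54 + 88.24 = 249.78 million.
Unemployment rate = 14.79 / 161.54 = 9.16%.
Labor force participation rate = 161.54 / 249.78 = 64.67%.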